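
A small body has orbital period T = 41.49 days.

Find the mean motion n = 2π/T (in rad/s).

Convert to SI: T = 41.49 days = 3.58474e+06 s.
n = 2π / T.
n = 2π / 3.58474e+06 s ≈ 1.753e-06 rad/s.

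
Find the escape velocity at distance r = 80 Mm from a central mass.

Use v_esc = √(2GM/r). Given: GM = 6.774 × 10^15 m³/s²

Convert to SI: r = 80 Mm = 8e+07 m.
Escape velocity comes from setting total energy to zero: ½v² − GM/r = 0 ⇒ v_esc = √(2GM / r).
v_esc = √(2 · 6.774e+15 / 8e+07) m/s ≈ 1.301e+04 m/s = 13.01 km/s.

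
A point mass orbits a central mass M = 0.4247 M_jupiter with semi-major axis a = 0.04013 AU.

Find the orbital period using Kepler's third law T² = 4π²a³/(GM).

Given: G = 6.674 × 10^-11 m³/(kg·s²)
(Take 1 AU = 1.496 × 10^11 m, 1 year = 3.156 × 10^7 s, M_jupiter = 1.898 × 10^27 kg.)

Convert to SI: a = 0.04013 AU = 6.00345e+09 m; M = 0.4247 M_jupiter = 8.06081e+26 kg.
GM = G · M = 6.674e-11 · 8.06081e+26 = 5.37978e+16 m³/s².
Kepler's third law: T = 2π √(a³ / GM).
Substituting a = 6.00345e+09 m and GM = 5.37978e+16 m³/s²:
T = 2π √((6.00345e+09)³ / 5.37978e+16) s
T ≈ 1.26e+07 s = 0.3993 years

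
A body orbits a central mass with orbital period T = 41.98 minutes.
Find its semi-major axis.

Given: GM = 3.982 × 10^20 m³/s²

Convert to SI: T = 41.98 minutes = 2518.8 s.
Invert Kepler's third law: a = (GM · T² / (4π²))^(1/3).
Substituting T = 2518.8 s and GM = 3.982e+20 m³/s²:
a = (3.982e+20 · (2518.8)² / (4π²))^(1/3) m
a ≈ 4e+08 m = 400 Mm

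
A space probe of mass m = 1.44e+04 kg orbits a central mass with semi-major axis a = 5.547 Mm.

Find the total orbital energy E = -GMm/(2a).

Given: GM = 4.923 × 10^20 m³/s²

Convert to SI: a = 5.547 Mm = 5.547e+06 m.
E = −GMm / (2a).
E = −4.923e+20 · 1.44e+04 / (2 · 5.547e+06) J ≈ -6.39e+17 J = -639 PJ.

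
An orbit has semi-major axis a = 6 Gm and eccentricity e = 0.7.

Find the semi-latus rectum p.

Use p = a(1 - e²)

Convert to SI: a = 6 Gm = 6e+09 m.
p = a (1 − e²).
p = 6e+09 · (1 − (0.7)²) = 6e+09 · 0.51 ≈ 3.06e+09 m = 3.06 Gm.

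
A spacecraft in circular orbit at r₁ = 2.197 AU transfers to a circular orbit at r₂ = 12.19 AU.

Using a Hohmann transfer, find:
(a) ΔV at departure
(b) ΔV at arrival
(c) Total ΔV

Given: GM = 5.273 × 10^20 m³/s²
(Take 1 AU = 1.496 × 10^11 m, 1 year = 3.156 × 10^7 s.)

Convert to SI: r₁ = 2.197 AU = 3.28671e+11 m; r₂ = 12.19 AU = 1.82362e+12 m.
Transfer semi-major axis: a_t = (r₁ + r₂)/2 = (3.28671e+11 + 1.82362e+12)/2 = 1.07615e+12 m.
Circular speeds: v₁ = √(GM/r₁) = 40054.2 m/s, v₂ = √(GM/r₂) = 17004.4 m/s.
Transfer speeds (vis-viva v² = GM(2/r − 1/a_t)): v₁ᵗ = 52141.1 m/s, v₂ᵗ = 9397.37 m/s.
(a) ΔV₁ = |v₁ᵗ − v₁| ≈ 1.209e+04 m/s = 2.55 AU/year.
(b) ΔV₂ = |v₂ − v₂ᵗ| ≈ 7607 m/s = 1.605 AU/year.
(c) ΔV_total = ΔV₁ + ΔV₂ ≈ 1.969e+04 m/s = 4.155 AU/year.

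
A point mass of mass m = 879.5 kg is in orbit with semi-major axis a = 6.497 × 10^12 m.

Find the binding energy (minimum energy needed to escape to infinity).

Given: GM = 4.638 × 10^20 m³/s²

Total orbital energy is E = −GMm/(2a); binding energy is E_bind = −E = GMm/(2a).
E_bind = 4.638e+20 · 879.5 / (2 · 6.497e+12) J ≈ 3.139e+10 J = 31.39 GJ.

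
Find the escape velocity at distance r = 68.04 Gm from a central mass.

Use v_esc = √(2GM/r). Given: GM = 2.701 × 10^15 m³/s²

Convert to SI: r = 68.04 Gm = 6.804e+10 m.
Escape velocity comes from setting total energy to zero: ½v² − GM/r = 0 ⇒ v_esc = √(2GM / r).
v_esc = √(2 · 2.701e+15 / 6.804e+10) m/s ≈ 281.8 m/s = 281.8 m/s.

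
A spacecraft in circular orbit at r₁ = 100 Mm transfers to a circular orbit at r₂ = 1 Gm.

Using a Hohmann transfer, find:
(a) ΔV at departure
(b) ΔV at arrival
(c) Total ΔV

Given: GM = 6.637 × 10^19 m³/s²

Convert to SI: r₁ = 100 Mm = 1e+08 m; r₂ = 1 Gm = 1e+09 m.
Transfer semi-major axis: a_t = (r₁ + r₂)/2 = (1e+08 + 1e+09)/2 = 5.5e+08 m.
Circular speeds: v₁ = √(GM/r₁) = 814678 m/s, v₂ = √(GM/r₂) = 257624 m/s.
Transfer speeds (vis-viva v² = GM(2/r − 1/a_t)): v₁ᵗ = 1.09851e+06 m/s, v₂ᵗ = 109851 m/s.
(a) ΔV₁ = |v₁ᵗ − v₁| ≈ 2.838e+05 m/s = 283.8 km/s.
(b) ΔV₂ = |v₂ − v₂ᵗ| ≈ 1.478e+05 m/s = 147.8 km/s.
(c) ΔV_total = ΔV₁ + ΔV₂ ≈ 4.316e+05 m/s = 431.6 km/s.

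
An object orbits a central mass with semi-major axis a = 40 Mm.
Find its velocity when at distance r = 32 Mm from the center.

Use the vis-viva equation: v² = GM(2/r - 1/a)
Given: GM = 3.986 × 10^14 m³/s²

Convert to SI: a = 40 Mm = 4e+07 m; r = 32 Mm = 3.2e+07 m.
Vis-viva: v = √(GM · (2/r − 1/a)).
2/r − 1/a = 2/3.2e+07 − 1/4e+07 = 3.75e-08 m⁻¹.
v = √(3.986e+14 · 3.75e-08) m/s ≈ 3866 m/s = 3.866 km/s.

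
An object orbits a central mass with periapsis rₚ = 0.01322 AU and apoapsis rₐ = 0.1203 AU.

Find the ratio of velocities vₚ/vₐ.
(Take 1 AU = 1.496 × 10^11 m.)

Convert to SI: rₚ = 0.01322 AU = 1.97771e+09 m; rₐ = 0.1203 AU = 1.79969e+10 m.
Conservation of angular momentum gives rₚvₚ = rₐvₐ, so vₚ/vₐ = rₐ/rₚ.
vₚ/vₐ = 1.79969e+10 / 1.97771e+09 ≈ 9.1.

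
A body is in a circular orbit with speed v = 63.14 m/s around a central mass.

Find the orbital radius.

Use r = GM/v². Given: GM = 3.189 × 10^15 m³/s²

For a circular orbit, v² = GM / r, so r = GM / v².
r = 3.189e+15 / (63.14)² m ≈ 7.999e+11 m = 799.9 Gm.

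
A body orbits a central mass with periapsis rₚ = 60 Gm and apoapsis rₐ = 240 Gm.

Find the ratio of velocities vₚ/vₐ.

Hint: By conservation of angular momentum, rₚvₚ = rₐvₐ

Convert to SI: rₚ = 60 Gm = 6e+10 m; rₐ = 240 Gm = 2.4e+11 m.
Conservation of angular momentum gives rₚvₚ = rₐvₐ, so vₚ/vₐ = rₐ/rₚ.
vₚ/vₐ = 2.4e+11 / 6e+10 ≈ 4.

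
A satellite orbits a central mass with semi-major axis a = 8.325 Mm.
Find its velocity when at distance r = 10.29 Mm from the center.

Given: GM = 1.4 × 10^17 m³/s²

Convert to SI: a = 8.325 Mm = 8.325e+06 m; r = 10.29 Mm = 1.029e+07 m.
Vis-viva: v = √(GM · (2/r − 1/a)).
2/r − 1/a = 2/1.029e+07 − 1/8.325e+06 = 7.42433e-08 m⁻¹.
v = √(1.4e+17 · 7.42433e-08) m/s ≈ 1.02e+05 m/s = 102 km/s.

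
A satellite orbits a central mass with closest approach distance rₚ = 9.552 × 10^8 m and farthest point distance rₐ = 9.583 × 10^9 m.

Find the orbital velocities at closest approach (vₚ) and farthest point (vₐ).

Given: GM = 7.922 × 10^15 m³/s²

Use the vis-viva equation v² = GM(2/r − 1/a) with a = (rₚ + rₐ)/2 = (9.552e+08 + 9.583e+09)/2 = 5.2691e+09 m.
vₚ = √(GM · (2/rₚ − 1/a)) = √(7.922e+15 · (2/9.552e+08 − 1/5.2691e+09)) m/s ≈ 3884 m/s = 3.884 km/s.
vₐ = √(GM · (2/rₐ − 1/a)) = √(7.922e+15 · (2/9.583e+09 − 1/5.2691e+09)) m/s ≈ 387.1 m/s = 387.1 m/s.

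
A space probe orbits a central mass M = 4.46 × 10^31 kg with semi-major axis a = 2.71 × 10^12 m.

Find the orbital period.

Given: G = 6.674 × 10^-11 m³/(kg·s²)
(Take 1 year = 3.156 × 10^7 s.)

GM = G · M = 6.674e-11 · 4.46e+31 = 2.9766e+21 m³/s².
Kepler's third law: T = 2π √(a³ / GM).
Substituting a = 2.71e+12 m and GM = 2.9766e+21 m³/s²:
T = 2π √((2.71e+12)³ / 2.9766e+21) s
T ≈ 5.138e+08 s = 16.28 years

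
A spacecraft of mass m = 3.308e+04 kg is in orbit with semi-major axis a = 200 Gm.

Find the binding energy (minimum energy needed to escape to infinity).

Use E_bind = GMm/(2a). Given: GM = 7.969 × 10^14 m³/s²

Convert to SI: a = 200 Gm = 2e+11 m.
Total orbital energy is E = −GMm/(2a); binding energy is E_bind = −E = GMm/(2a).
E_bind = 7.969e+14 · 3.308e+04 / (2 · 2e+11) J ≈ 6.59e+07 J = 65.9 MJ.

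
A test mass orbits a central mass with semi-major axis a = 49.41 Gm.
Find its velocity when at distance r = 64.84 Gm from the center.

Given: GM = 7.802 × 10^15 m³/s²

Convert to SI: a = 49.41 Gm = 4.941e+10 m; r = 64.84 Gm = 6.484e+10 m.
Vis-viva: v = √(GM · (2/r − 1/a)).
2/r − 1/a = 2/6.484e+10 − 1/4.941e+10 = 1.06063e-11 m⁻¹.
v = √(7.802e+15 · 1.06063e-11) m/s ≈ 287.7 m/s = 287.7 m/s.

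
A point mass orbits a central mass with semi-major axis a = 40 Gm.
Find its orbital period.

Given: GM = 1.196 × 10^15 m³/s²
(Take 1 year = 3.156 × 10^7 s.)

Convert to SI: a = 40 Gm = 4e+10 m.
Kepler's third law: T = 2π √(a³ / GM).
Substituting a = 4e+10 m and GM = 1.196e+15 m³/s²:
T = 2π √((4e+10)³ / 1.196e+15) s
T ≈ 1.453e+09 s = 46.05 years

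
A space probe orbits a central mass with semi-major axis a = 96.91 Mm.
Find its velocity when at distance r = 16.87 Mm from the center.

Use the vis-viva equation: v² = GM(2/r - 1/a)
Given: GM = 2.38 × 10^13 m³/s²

Convert to SI: a = 96.91 Mm = 9.691e+07 m; r = 16.87 Mm = 1.687e+07 m.
Vis-viva: v = √(GM · (2/r − 1/a)).
2/r − 1/a = 2/1.687e+07 − 1/9.691e+07 = 1.08235e-07 m⁻¹.
v = √(2.38e+13 · 1.08235e-07) m/s ≈ 1605 m/s = 1.605 km/s.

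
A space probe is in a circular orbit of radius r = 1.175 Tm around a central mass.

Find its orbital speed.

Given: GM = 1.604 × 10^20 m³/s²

Convert to SI: r = 1.175 Tm = 1.175e+12 m.
For a circular orbit, gravity supplies the centripetal force, so v = √(GM / r).
v = √(1.604e+20 / 1.175e+12) m/s ≈ 1.168e+04 m/s = 11.68 km/s.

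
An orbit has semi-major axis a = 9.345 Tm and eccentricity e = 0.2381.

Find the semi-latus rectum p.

Convert to SI: a = 9.345 Tm = 9.345e+12 m.
p = a (1 − e²).
p = 9.345e+12 · (1 − (0.2381)²) = 9.345e+12 · 0.943308 ≈ 8.815e+12 m = 8.815 Tm.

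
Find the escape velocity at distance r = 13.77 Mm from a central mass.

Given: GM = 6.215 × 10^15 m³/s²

Convert to SI: r = 13.77 Mm = 1.377e+07 m.
Escape velocity comes from setting total energy to zero: ½v² − GM/r = 0 ⇒ v_esc = √(2GM / r).
v_esc = √(2 · 6.215e+15 / 1.377e+07) m/s ≈ 3.004e+04 m/s = 30.04 km/s.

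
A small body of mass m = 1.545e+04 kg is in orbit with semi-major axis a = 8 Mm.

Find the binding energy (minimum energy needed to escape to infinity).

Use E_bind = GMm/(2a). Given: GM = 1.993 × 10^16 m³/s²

Convert to SI: a = 8 Mm = 8e+06 m.
Total orbital energy is E = −GMm/(2a); binding energy is E_bind = −E = GMm/(2a).
E_bind = 1.993e+16 · 1.545e+04 / (2 · 8e+06) J ≈ 1.924e+13 J = 19.24 TJ.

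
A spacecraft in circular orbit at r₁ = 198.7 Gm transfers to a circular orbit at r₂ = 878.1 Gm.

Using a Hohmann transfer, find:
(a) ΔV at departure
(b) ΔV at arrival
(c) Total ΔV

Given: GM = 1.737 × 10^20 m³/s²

Convert to SI: r₁ = 198.7 Gm = 1.987e+11 m; r₂ = 878.1 Gm = 8.781e+11 m.
Transfer semi-major axis: a_t = (r₁ + r₂)/2 = (1.987e+11 + 8.781e+11)/2 = 5.384e+11 m.
Circular speeds: v₁ = √(GM/r₁) = 29566.6 m/s, v₂ = √(GM/r₂) = 14064.6 m/s.
Transfer speeds (vis-viva v² = GM(2/r − 1/a_t)): v₁ᵗ = 37759 m/s, v₂ᵗ = 8544.26 m/s.
(a) ΔV₁ = |v₁ᵗ − v₁| ≈ 8192 m/s = 8.192 km/s.
(b) ΔV₂ = |v₂ − v₂ᵗ| ≈ 5520 m/s = 5.52 km/s.
(c) ΔV_total = ΔV₁ + ΔV₂ ≈ 1.371e+04 m/s = 13.71 km/s.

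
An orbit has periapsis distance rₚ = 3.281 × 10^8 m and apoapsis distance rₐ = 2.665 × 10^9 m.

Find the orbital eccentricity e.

e = (rₐ − rₚ) / (rₐ + rₚ).
e = (2.665e+09 − 3.281e+08) / (2.665e+09 + 3.281e+08) = 2.3369e+09 / 2.9931e+09 ≈ 0.7808.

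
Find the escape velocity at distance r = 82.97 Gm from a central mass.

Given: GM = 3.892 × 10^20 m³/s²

Convert to SI: r = 82.97 Gm = 8.297e+10 m.
Escape velocity comes from setting total energy to zero: ½v² − GM/r = 0 ⇒ v_esc = √(2GM / r).
v_esc = √(2 · 3.892e+20 / 8.297e+10) m/s ≈ 9.686e+04 m/s = 96.86 km/s.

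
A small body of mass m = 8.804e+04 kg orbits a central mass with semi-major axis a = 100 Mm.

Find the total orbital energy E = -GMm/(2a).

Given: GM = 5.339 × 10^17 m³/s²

Convert to SI: a = 100 Mm = 1e+08 m.
E = −GMm / (2a).
E = −5.339e+17 · 8.804e+04 / (2 · 1e+08) J ≈ -2.35e+14 J = -235 TJ.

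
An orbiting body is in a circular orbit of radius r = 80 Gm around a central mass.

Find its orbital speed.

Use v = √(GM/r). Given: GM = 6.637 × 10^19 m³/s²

Convert to SI: r = 80 Gm = 8e+10 m.
For a circular orbit, gravity supplies the centripetal force, so v = √(GM / r).
v = √(6.637e+19 / 8e+10) m/s ≈ 2.88e+04 m/s = 28.8 km/s.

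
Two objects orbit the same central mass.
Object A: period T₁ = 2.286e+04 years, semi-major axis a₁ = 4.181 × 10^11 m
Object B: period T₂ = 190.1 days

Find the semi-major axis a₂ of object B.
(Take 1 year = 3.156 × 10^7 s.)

Convert to SI: T₁ = 2.286e+04 years = 7.21462e+11 s; T₂ = 190.1 days = 1.64246e+07 s.
Kepler's third law: (T₁/T₂)² = (a₁/a₂)³ ⇒ a₂ = a₁ · (T₂/T₁)^(2/3).
T₂/T₁ = 1.64246e+07 / 7.21462e+11 = 2.27658e-05.
a₂ = 4.181e+11 · (2.27658e-05)^(2/3) m ≈ 3.358e+08 m = 3.358 × 10^8 m.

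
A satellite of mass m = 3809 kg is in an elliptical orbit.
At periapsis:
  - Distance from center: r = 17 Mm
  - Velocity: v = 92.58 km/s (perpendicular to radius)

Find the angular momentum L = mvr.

Convert to SI: r = 17 Mm = 1.7e+07 m; v = 92.58 km/s = 92580 m/s.
Since v is perpendicular to r, L = m · v · r.
L = 3809 · 92580 · 1.7e+07 kg·m²/s ≈ 5.995e+15 kg·m²/s.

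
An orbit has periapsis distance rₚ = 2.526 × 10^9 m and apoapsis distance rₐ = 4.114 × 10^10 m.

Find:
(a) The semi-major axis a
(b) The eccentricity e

(a) a = (rₚ + rₐ) / 2 = (2.526e+09 + 4.114e+10) / 2 ≈ 2.183e+10 m = 2.183 × 10^10 m.
(b) e = (rₐ − rₚ) / (rₐ + rₚ) = (4.114e+10 − 2.526e+09) / (4.114e+10 + 2.526e+09) ≈ 0.8843.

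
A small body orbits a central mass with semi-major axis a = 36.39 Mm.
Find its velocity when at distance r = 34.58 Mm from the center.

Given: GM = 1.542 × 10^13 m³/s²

Convert to SI: a = 36.39 Mm = 3.639e+07 m; r = 34.58 Mm = 3.458e+07 m.
Vis-viva: v = √(GM · (2/r − 1/a)).
2/r − 1/a = 2/3.458e+07 − 1/3.639e+07 = 3.03568e-08 m⁻¹.
v = √(1.542e+13 · 3.03568e-08) m/s ≈ 684.2 m/s = 684.2 m/s.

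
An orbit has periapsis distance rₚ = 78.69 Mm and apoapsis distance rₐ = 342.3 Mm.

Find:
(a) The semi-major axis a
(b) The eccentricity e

Convert to SI: rₚ = 78.69 Mm = 7.869e+07 m; rₐ = 342.3 Mm = 3.423e+08 m.
(a) a = (rₚ + rₐ) / 2 = (7.869e+07 + 3.423e+08) / 2 ≈ 2.105e+08 m = 210.5 Mm.
(b) e = (rₐ − rₚ) / (rₐ + rₚ) = (3.423e+08 − 7.869e+07) / (3.423e+08 + 7.869e+07) ≈ 0.6262.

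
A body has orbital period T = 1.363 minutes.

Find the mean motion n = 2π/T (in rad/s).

Convert to SI: T = 1.363 minutes = 81.78 s.
n = 2π / T.
n = 2π / 81.78 s ≈ 0.07683 rad/s.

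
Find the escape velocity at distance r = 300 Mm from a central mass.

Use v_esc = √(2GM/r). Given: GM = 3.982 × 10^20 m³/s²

Convert to SI: r = 300 Mm = 3e+08 m.
Escape velocity comes from setting total energy to zero: ½v² − GM/r = 0 ⇒ v_esc = √(2GM / r).
v_esc = √(2 · 3.982e+20 / 3e+08) m/s ≈ 1.629e+06 m/s = 1629 km/s.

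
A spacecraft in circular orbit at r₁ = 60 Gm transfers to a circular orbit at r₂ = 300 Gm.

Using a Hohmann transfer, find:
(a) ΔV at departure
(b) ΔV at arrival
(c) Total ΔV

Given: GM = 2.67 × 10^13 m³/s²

Convert to SI: r₁ = 60 Gm = 6e+10 m; r₂ = 300 Gm = 3e+11 m.
Transfer semi-major axis: a_t = (r₁ + r₂)/2 = (6e+10 + 3e+11)/2 = 1.8e+11 m.
Circular speeds: v₁ = √(GM/r₁) = 21.095 m/s, v₂ = √(GM/r₂) = 9.43398 m/s.
Transfer speeds (vis-viva v² = GM(2/r − 1/a_t)): v₁ᵗ = 27.2336 m/s, v₂ᵗ = 5.44671 m/s.
(a) ΔV₁ = |v₁ᵗ − v₁| ≈ 6.139 m/s = 6.139 m/s.
(b) ΔV₂ = |v₂ − v₂ᵗ| ≈ 3.987 m/s = 3.987 m/s.
(c) ΔV_total = ΔV₁ + ΔV₂ ≈ 10.13 m/s = 10.13 m/s.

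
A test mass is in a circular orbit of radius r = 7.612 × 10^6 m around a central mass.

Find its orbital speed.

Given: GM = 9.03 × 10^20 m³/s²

For a circular orbit, gravity supplies the centripetal force, so v = √(GM / r).
v = √(9.03e+20 / 7.612e+06) m/s ≈ 1.089e+07 m/s = 1.089e+04 km/s.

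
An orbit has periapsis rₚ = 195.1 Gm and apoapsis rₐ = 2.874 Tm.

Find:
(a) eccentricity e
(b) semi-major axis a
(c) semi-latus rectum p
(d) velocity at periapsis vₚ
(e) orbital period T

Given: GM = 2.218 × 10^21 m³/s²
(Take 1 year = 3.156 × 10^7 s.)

Convert to SI: rₚ = 195.1 Gm = 1.951e+11 m; rₐ = 2.874 Tm = 2.874e+12 m.
(a) e = (rₐ − rₚ)/(rₐ + rₚ) = (2.874e+12 − 1.951e+11)/(2.874e+12 + 1.951e+11) ≈ 0.8729
(b) a = (rₚ + rₐ)/2 = (1.951e+11 + 2.874e+12)/2 ≈ 1.535e+12 m
(c) From a = (rₚ + rₐ)/2 = 1.53455e+12 m and e = (rₐ − rₚ)/(rₐ + rₚ) = 0.872862, p = a(1 − e²) = 1.53455e+12 · (1 − (0.872862)²) ≈ 3.654e+11 m
(d) With a = (rₚ + rₐ)/2 = 1.53455e+12 m, vₚ = √(GM (2/rₚ − 1/a)) = √(2.218e+21 · (2/1.951e+11 − 1/1.53455e+12)) m/s ≈ 1.459e+05 m/s
(e) With a = (rₚ + rₐ)/2 = 1.53455e+12 m, T = 2π √(a³/GM) = 2π √((1.53455e+12)³/2.218e+21) s ≈ 2.536e+08 s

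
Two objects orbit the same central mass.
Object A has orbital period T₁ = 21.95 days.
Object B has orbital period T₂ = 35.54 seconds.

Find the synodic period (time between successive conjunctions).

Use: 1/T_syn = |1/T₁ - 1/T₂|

Convert to SI: T₁ = 21.95 days = 1.89648e+06 s.
T_syn = |T₁ · T₂ / (T₁ − T₂)|.
T_syn = |1.89648e+06 · 35.54 / (1.89648e+06 − 35.54)| s ≈ 35.54 s = 35.54 seconds.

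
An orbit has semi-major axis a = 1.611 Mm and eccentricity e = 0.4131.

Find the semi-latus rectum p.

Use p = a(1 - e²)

Convert to SI: a = 1.611 Mm = 1.611e+06 m.
p = a (1 − e²).
p = 1.611e+06 · (1 − (0.4131)²) = 1.611e+06 · 0.829348 ≈ 1.336e+06 m = 1.336 Mm.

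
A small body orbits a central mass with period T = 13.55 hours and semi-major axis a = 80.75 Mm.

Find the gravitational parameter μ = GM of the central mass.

Convert to SI: T = 13.55 hours = 48780 s; a = 80.75 Mm = 8.075e+07 m.
GM = 4π² · a³ / T².
GM = 4π² · (8.075e+07)³ / (48780)² m³/s² ≈ 8.736e+15 m³/s² = 8.736 × 10^15 m³/s².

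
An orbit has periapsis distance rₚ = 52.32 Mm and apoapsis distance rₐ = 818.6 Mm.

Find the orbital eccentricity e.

Convert to SI: rₚ = 52.32 Mm = 5.232e+07 m; rₐ = 818.6 Mm = 8.186e+08 m.
e = (rₐ − rₚ) / (rₐ + rₚ).
e = (8.186e+08 − 5.232e+07) / (8.186e+08 + 5.232e+07) = 7.6628e+08 / 8.7092e+08 ≈ 0.8799.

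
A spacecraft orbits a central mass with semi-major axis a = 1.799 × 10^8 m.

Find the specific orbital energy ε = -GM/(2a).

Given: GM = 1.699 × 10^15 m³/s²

ε = −GM / (2a).
ε = −1.699e+15 / (2 · 1.799e+08) J/kg ≈ -4.722e+06 J/kg = -4.722 MJ/kg.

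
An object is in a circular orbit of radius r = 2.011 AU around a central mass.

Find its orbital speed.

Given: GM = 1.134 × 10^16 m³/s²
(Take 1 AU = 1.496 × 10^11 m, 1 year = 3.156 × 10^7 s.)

Convert to SI: r = 2.011 AU = 3.00846e+11 m.
For a circular orbit, gravity supplies the centripetal force, so v = √(GM / r).
v = √(1.134e+16 / 3.00846e+11) m/s ≈ 194.1 m/s = 0.04096 AU/year.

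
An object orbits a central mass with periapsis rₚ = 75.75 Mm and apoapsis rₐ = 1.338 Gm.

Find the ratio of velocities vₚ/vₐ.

Convert to SI: rₚ = 75.75 Mm = 7.575e+07 m; rₐ = 1.338 Gm = 1.338e+09 m.
Conservation of angular momentum gives rₚvₚ = rₐvₐ, so vₚ/vₐ = rₐ/rₚ.
vₚ/vₐ = 1.338e+09 / 7.575e+07 ≈ 17.66.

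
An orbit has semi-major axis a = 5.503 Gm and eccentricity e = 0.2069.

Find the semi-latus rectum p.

Convert to SI: a = 5.503 Gm = 5.503e+09 m.
p = a (1 − e²).
p = 5.503e+09 · (1 − (0.2069)²) = 5.503e+09 · 0.957192 ≈ 5.267e+09 m = 5.267 Gm.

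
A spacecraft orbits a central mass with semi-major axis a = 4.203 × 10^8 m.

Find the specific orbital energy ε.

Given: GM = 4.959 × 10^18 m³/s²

ε = −GM / (2a).
ε = −4.959e+18 / (2 · 4.203e+08) J/kg ≈ -5.899e+09 J/kg = -5.899 GJ/kg.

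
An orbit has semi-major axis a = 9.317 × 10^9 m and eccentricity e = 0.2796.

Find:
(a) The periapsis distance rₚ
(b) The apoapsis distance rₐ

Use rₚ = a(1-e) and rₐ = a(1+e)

(a) rₚ = a(1 − e) = 9.317e+09 · (1 − 0.2796) = 9.317e+09 · 0.7204 ≈ 6.712e+09 m = 6.712 × 10^9 m.
(b) rₐ = a(1 + e) = 9.317e+09 · (1 + 0.2796) = 9.317e+09 · 1.2796 ≈ 1.192e+10 m = 1.192 × 10^10 m.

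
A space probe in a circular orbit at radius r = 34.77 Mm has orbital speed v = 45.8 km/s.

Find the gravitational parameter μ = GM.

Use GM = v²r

Convert to SI: r = 34.77 Mm = 3.477e+07 m; v = 45.8 km/s = 45800 m/s.
For a circular orbit v² = GM/r, so GM = v² · r.
GM = (45800)² · 3.477e+07 m³/s² ≈ 7.293e+16 m³/s² = 7.293 × 10^16 m³/s².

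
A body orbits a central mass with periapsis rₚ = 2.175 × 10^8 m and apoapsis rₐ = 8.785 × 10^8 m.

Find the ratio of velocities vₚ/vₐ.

Conservation of angular momentum gives rₚvₚ = rₐvₐ, so vₚ/vₐ = rₐ/rₚ.
vₚ/vₐ = 8.785e+08 / 2.175e+08 ≈ 4.039.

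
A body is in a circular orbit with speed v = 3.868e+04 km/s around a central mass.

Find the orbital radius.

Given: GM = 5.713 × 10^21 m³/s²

Convert to SI: v = 3.868e+04 km/s = 3.868e+07 m/s.
For a circular orbit, v² = GM / r, so r = GM / v².
r = 5.713e+21 / (3.868e+07)² m ≈ 3.818e+06 m = 3.818 Mm.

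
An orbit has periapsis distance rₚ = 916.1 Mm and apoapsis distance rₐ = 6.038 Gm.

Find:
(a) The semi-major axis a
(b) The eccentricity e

Convert to SI: rₚ = 916.1 Mm = 9.161e+08 m; rₐ = 6.038 Gm = 6.038e+09 m.
(a) a = (rₚ + rₐ) / 2 = (9.161e+08 + 6.038e+09) / 2 ≈ 3.477e+09 m = 3.477 Gm.
(b) e = (rₐ − rₚ) / (rₐ + rₚ) = (6.038e+09 − 9.161e+08) / (6.038e+09 + 9.161e+08) ≈ 0.7365.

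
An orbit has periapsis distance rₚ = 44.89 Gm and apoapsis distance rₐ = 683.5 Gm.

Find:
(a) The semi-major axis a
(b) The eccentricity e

Convert to SI: rₚ = 44.89 Gm = 4.489e+10 m; rₐ = 683.5 Gm = 6.835e+11 m.
(a) a = (rₚ + rₐ) / 2 = (4.489e+10 + 6.835e+11) / 2 ≈ 3.642e+11 m = 364.2 Gm.
(b) e = (rₐ − rₚ) / (rₐ + rₚ) = (6.835e+11 − 4.489e+10) / (6.835e+11 + 4.489e+10) ≈ 0.8767.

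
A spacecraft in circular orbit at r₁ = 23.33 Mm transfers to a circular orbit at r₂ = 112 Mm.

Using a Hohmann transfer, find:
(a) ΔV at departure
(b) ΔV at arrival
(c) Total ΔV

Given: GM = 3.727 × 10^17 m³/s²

Convert to SI: r₁ = 23.33 Mm = 2.333e+07 m; r₂ = 112 Mm = 1.12e+08 m.
Transfer semi-major axis: a_t = (r₁ + r₂)/2 = (2.333e+07 + 1.12e+08)/2 = 6.7665e+07 m.
Circular speeds: v₁ = √(GM/r₁) = 126393 m/s, v₂ = √(GM/r₂) = 57686 m/s.
Transfer speeds (vis-viva v² = GM(2/r − 1/a_t)): v₁ᵗ = 162611 m/s, v₂ᵗ = 33872.4 m/s.
(a) ΔV₁ = |v₁ᵗ − v₁| ≈ 3.622e+04 m/s = 36.22 km/s.
(b) ΔV₂ = |v₂ − v₂ᵗ| ≈ 2.381e+04 m/s = 23.81 km/s.
(c) ΔV_total = ΔV₁ + ΔV₂ ≈ 6.003e+04 m/s = 60.03 km/s.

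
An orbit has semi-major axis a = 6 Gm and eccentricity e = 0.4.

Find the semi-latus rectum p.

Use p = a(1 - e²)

Convert to SI: a = 6 Gm = 6e+09 m.
p = a (1 − e²).
p = 6e+09 · (1 − (0.4)²) = 6e+09 · 0.84 ≈ 5.04e+09 m = 5.04 Gm.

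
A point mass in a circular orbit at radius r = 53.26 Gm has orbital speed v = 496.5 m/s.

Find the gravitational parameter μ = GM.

Convert to SI: r = 53.26 Gm = 5.326e+10 m.
For a circular orbit v² = GM/r, so GM = v² · r.
GM = (496.5)² · 5.326e+10 m³/s² ≈ 1.313e+16 m³/s² = 1.313 × 10^16 m³/s².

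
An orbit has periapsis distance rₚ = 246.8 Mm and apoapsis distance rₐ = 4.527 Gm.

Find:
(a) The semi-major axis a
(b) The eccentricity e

Convert to SI: rₚ = 246.8 Mm = 2.468e+08 m; rₐ = 4.527 Gm = 4.527e+09 m.
(a) a = (rₚ + rₐ) / 2 = (2.468e+08 + 4.527e+09) / 2 ≈ 2.387e+09 m = 2.387 Gm.
(b) e = (rₐ − rₚ) / (rₐ + rₚ) = (4.527e+09 − 2.468e+08) / (4.527e+09 + 2.468e+08) ≈ 0.8966.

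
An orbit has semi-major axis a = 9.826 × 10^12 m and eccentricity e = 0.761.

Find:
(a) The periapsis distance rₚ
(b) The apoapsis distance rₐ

(a) rₚ = a(1 − e) = 9.826e+12 · (1 − 0.761) = 9.826e+12 · 0.239 ≈ 2.348e+12 m = 2.348 × 10^12 m.
(b) rₐ = a(1 + e) = 9.826e+12 · (1 + 0.761) = 9.826e+12 · 1.761 ≈ 1.73e+13 m = 1.73 × 10^13 m.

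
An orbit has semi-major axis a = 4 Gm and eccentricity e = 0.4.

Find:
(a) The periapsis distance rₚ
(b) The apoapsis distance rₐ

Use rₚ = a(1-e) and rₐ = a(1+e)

Convert to SI: a = 4 Gm = 4e+09 m.
(a) rₚ = a(1 − e) = 4e+09 · (1 − 0.4) = 4e+09 · 0.6 ≈ 2.4e+09 m = 2.4 Gm.
(b) rₐ = a(1 + e) = 4e+09 · (1 + 0.4) = 4e+09 · 1.4 ≈ 5.6e+09 m = 5.6 Gm.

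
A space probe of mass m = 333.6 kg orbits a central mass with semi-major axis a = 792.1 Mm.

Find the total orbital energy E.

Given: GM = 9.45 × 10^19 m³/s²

Convert to SI: a = 792.1 Mm = 7.921e+08 m.
E = −GMm / (2a).
E = −9.45e+19 · 333.6 / (2 · 7.921e+08) J ≈ -1.99e+13 J = -19.9 TJ.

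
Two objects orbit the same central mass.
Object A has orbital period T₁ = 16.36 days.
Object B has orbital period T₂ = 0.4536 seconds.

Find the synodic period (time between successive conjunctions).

Convert to SI: T₁ = 16.36 days = 1.4135e+06 s.
T_syn = |T₁ · T₂ / (T₁ − T₂)|.
T_syn = |1.4135e+06 · 0.4536 / (1.4135e+06 − 0.4536)| s ≈ 0.4536 s = 0.4536 seconds.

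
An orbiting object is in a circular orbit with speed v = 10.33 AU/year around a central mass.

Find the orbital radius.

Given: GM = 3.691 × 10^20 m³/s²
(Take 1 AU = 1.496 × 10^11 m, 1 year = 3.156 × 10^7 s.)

Convert to SI: v = 10.33 AU/year = 48966 m/s.
For a circular orbit, v² = GM / r, so r = GM / v².
r = 3.691e+20 / (48966)² m ≈ 1.539e+11 m = 1.029 AU.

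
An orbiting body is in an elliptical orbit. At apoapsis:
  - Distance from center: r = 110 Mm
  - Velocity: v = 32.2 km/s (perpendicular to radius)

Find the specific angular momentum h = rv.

Convert to SI: r = 110 Mm = 1.1e+08 m; v = 32.2 km/s = 32200 m/s.
With v perpendicular to r, h = r · v.
h = 1.1e+08 · 32200 m²/s ≈ 3.542e+12 m²/s.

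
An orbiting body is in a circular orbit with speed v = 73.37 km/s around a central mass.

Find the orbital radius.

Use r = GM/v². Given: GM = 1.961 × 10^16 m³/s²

Convert to SI: v = 73.37 km/s = 73370 m/s.
For a circular orbit, v² = GM / r, so r = GM / v².
r = 1.961e+16 / (73370)² m ≈ 3.643e+06 m = 3.643 Mm.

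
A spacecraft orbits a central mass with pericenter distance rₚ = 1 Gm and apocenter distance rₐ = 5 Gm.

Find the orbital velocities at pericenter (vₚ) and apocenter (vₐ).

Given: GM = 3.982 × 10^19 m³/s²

Convert to SI: rₚ = 1 Gm = 1e+09 m; rₐ = 5 Gm = 5e+09 m.
Use the vis-viva equation v² = GM(2/r − 1/a) with a = (rₚ + rₐ)/2 = (1e+09 + 5e+09)/2 = 3e+09 m.
vₚ = √(GM · (2/rₚ − 1/a)) = √(3.982e+19 · (2/1e+09 − 1/3e+09)) m/s ≈ 2.576e+05 m/s = 257.6 km/s.
vₐ = √(GM · (2/rₐ − 1/a)) = √(3.982e+19 · (2/5e+09 − 1/3e+09)) m/s ≈ 5.152e+04 m/s = 51.52 km/s.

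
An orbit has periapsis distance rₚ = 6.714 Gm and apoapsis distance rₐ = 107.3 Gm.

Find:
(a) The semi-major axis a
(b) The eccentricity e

Convert to SI: rₚ = 6.714 Gm = 6.714e+09 m; rₐ = 107.3 Gm = 1.073e+11 m.
(a) a = (rₚ + rₐ) / 2 = (6.714e+09 + 1.073e+11) / 2 ≈ 5.701e+10 m = 57.01 Gm.
(b) e = (rₐ − rₚ) / (rₐ + rₚ) = (1.073e+11 − 6.714e+09) / (1.073e+11 + 6.714e+09) ≈ 0.8822.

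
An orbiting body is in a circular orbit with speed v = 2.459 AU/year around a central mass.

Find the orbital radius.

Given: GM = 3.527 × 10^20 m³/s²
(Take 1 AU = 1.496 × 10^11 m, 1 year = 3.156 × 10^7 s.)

Convert to SI: v = 2.459 AU/year = 11656.1 m/s.
For a circular orbit, v² = GM / r, so r = GM / v².
r = 3.527e+20 / (11656.1)² m ≈ 2.596e+12 m = 17.35 AU.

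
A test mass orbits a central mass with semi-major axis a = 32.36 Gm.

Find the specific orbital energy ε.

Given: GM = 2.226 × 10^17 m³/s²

Convert to SI: a = 32.36 Gm = 3.236e+10 m.
ε = −GM / (2a).
ε = −2.226e+17 / (2 · 3.236e+10) J/kg ≈ -3.439e+06 J/kg = -3.439 MJ/kg.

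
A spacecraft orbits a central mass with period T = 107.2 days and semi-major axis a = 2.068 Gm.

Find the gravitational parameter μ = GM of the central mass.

Convert to SI: T = 107.2 days = 9.26208e+06 s; a = 2.068 Gm = 2.068e+09 m.
GM = 4π² · a³ / T².
GM = 4π² · (2.068e+09)³ / (9.26208e+06)² m³/s² ≈ 4.07e+15 m³/s² = 4.07 × 10^15 m³/s².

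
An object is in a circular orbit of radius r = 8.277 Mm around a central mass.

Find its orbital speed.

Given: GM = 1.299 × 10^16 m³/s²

Convert to SI: r = 8.277 Mm = 8.277e+06 m.
For a circular orbit, gravity supplies the centripetal force, so v = √(GM / r).
v = √(1.299e+16 / 8.277e+06) m/s ≈ 3.962e+04 m/s = 39.62 km/s.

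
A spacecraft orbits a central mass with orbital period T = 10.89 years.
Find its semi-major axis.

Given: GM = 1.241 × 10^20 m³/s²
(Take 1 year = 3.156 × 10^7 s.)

Convert to SI: T = 10.89 years = 3.43688e+08 s.
Invert Kepler's third law: a = (GM · T² / (4π²))^(1/3).
Substituting T = 3.43688e+08 s and GM = 1.241e+20 m³/s²:
a = (1.241e+20 · (3.43688e+08)² / (4π²))^(1/3) m
a ≈ 7.188e+11 m = 718.8 Gm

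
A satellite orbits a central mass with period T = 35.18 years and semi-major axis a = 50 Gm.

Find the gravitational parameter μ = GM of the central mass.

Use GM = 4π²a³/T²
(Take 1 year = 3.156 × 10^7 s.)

Convert to SI: T = 35.18 years = 1.11028e+09 s; a = 50 Gm = 5e+10 m.
GM = 4π² · a³ / T².
GM = 4π² · (5e+10)³ / (1.11028e+09)² m³/s² ≈ 4.003e+15 m³/s² = 4.003 × 10^15 m³/s².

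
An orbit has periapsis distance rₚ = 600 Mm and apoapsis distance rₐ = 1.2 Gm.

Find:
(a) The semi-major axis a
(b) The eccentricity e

Convert to SI: rₚ = 600 Mm = 6e+08 m; rₐ = 1.2 Gm = 1.2e+09 m.
(a) a = (rₚ + rₐ) / 2 = (6e+08 + 1.2e+09) / 2 ≈ 9e+08 m = 900 Mm.
(b) e = (rₐ − rₚ) / (rₐ + rₚ) = (1.2e+09 − 6e+08) / (1.2e+09 + 6e+08) ≈ 0.3333.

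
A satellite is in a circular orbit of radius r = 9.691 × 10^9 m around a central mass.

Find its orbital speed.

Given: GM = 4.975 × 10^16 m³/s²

For a circular orbit, gravity supplies the centripetal force, so v = √(GM / r).
v = √(4.975e+16 / 9.691e+09) m/s ≈ 2266 m/s = 2.266 km/s.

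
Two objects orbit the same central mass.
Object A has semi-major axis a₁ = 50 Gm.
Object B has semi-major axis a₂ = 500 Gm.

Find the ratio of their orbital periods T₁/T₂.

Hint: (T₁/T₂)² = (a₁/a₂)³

Convert to SI: a₁ = 50 Gm = 5e+10 m; a₂ = 500 Gm = 5e+11 m.
From Kepler's third law, (T₁/T₂)² = (a₁/a₂)³, so T₁/T₂ = (a₁/a₂)^(3/2).
a₁/a₂ = 5e+10 / 5e+11 = 0.1.
T₁/T₂ = (0.1)^(3/2) ≈ 0.03162.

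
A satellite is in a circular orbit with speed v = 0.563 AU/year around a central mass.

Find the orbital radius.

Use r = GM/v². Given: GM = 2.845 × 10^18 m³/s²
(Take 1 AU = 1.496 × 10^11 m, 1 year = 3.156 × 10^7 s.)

Convert to SI: v = 0.563 AU/year = 2668.72 m/s.
For a circular orbit, v² = GM / r, so r = GM / v².
r = 2.845e+18 / (2668.72)² m ≈ 3.995e+11 m = 2.67 AU.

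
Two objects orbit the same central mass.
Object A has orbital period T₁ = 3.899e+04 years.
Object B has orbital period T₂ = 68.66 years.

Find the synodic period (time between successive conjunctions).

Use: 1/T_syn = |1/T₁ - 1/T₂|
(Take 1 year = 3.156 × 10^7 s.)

Convert to SI: T₁ = 3.899e+04 years = 1.23052e+12 s; T₂ = 68.66 years = 2.16691e+09 s.
T_syn = |T₁ · T₂ / (T₁ − T₂)|.
T_syn = |1.23052e+12 · 2.16691e+09 / (1.23052e+12 − 2.16691e+09)| s ≈ 2.171e+09 s = 68.78 years.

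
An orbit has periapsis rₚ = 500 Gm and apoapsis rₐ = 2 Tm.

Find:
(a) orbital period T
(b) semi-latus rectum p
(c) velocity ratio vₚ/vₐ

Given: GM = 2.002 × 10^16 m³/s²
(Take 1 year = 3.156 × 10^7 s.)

Convert to SI: rₚ = 500 Gm = 5e+11 m; rₐ = 2 Tm = 2e+12 m.
(a) With a = (rₚ + rₐ)/2 = 1.25e+12 m, T = 2π √(a³/GM) = 2π √((1.25e+12)³/2.002e+16) s ≈ 6.206e+10 s
(b) From a = (rₚ + rₐ)/2 = 1.25e+12 m and e = (rₐ − rₚ)/(rₐ + rₚ) = 0.6, p = a(1 − e²) = 1.25e+12 · (1 − (0.6)²) ≈ 8e+11 m
(c) Conservation of angular momentum (rₚvₚ = rₐvₐ) gives vₚ/vₐ = rₐ/rₚ = 2e+12/5e+11 ≈ 4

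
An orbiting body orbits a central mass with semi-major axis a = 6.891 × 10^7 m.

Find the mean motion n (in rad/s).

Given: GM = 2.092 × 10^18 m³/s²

n = √(GM / a³).
n = √(2.092e+18 / (6.891e+07)³) rad/s ≈ 0.002528 rad/s.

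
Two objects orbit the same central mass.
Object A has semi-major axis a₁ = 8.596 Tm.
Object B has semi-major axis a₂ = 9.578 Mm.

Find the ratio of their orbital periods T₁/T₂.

Convert to SI: a₁ = 8.596 Tm = 8.596e+12 m; a₂ = 9.578 Mm = 9.578e+06 m.
From Kepler's third law, (T₁/T₂)² = (a₁/a₂)³, so T₁/T₂ = (a₁/a₂)^(3/2).
a₁/a₂ = 8.596e+12 / 9.578e+06 = 897473.
T₁/T₂ = (897473)^(3/2) ≈ 8.502e+08.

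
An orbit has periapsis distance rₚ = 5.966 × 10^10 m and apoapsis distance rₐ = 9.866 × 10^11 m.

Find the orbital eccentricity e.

e = (rₐ − rₚ) / (rₐ + rₚ).
e = (9.866e+11 − 5.966e+10) / (9.866e+11 + 5.966e+10) = 9.2694e+11 / 1.04626e+12 ≈ 0.886.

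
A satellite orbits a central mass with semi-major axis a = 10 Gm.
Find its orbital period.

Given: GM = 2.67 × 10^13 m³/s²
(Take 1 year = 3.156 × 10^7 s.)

Convert to SI: a = 10 Gm = 1e+10 m.
Kepler's third law: T = 2π √(a³ / GM).
Substituting a = 1e+10 m and GM = 2.67e+13 m³/s²:
T = 2π √((1e+10)³ / 2.67e+13) s
T ≈ 1.216e+09 s = 38.53 years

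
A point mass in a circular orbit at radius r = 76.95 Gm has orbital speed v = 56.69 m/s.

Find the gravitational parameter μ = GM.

Convert to SI: r = 76.95 Gm = 7.695e+10 m.
For a circular orbit v² = GM/r, so GM = v² · r.
GM = (56.69)² · 7.695e+10 m³/s² ≈ 2.473e+14 m³/s² = 2.473 × 10^14 m³/s².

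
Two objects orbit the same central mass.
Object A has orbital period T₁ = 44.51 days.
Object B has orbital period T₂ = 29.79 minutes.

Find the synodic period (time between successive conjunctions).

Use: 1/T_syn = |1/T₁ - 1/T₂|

Convert to SI: T₁ = 44.51 days = 3.84566e+06 s; T₂ = 29.79 minutes = 1787.4 s.
T_syn = |T₁ · T₂ / (T₁ − T₂)|.
T_syn = |3.84566e+06 · 1787.4 / (3.84566e+06 − 1787.4)| s ≈ 1788 s = 29.8 minutes.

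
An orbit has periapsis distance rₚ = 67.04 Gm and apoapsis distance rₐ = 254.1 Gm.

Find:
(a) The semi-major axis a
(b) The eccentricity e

Convert to SI: rₚ = 67.04 Gm = 6.704e+10 m; rₐ = 254.1 Gm = 2.541e+11 m.
(a) a = (rₚ + rₐ) / 2 = (6.704e+10 + 2.541e+11) / 2 ≈ 1.606e+11 m = 160.6 Gm.
(b) e = (rₐ − rₚ) / (rₐ + rₚ) = (2.541e+11 − 6.704e+10) / (2.541e+11 + 6.704e+10) ≈ 0.5825.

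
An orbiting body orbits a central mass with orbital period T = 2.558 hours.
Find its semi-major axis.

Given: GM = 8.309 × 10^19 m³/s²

Convert to SI: T = 2.558 hours = 9208.8 s.
Invert Kepler's third law: a = (GM · T² / (4π²))^(1/3).
Substituting T = 9208.8 s and GM = 8.309e+19 m³/s²:
a = (8.309e+19 · (9208.8)² / (4π²))^(1/3) m
a ≈ 5.63e+08 m = 563 Mm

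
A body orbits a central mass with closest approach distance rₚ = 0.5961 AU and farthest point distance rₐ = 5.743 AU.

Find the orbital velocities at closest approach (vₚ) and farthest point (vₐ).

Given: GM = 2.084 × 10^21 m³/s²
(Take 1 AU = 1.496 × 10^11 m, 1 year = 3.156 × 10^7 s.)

Convert to SI: rₚ = 0.5961 AU = 8.91766e+10 m; rₐ = 5.743 AU = 8.59153e+11 m.
Use the vis-viva equation v² = GM(2/r − 1/a) with a = (rₚ + rₐ)/2 = (8.91766e+10 + 8.59153e+11)/2 = 4.74165e+11 m.
vₚ = √(GM · (2/rₚ − 1/a)) = √(2.084e+21 · (2/8.91766e+10 − 1/4.74165e+11)) m/s ≈ 2.058e+05 m/s = 43.41 AU/year.
vₐ = √(GM · (2/rₐ − 1/a)) = √(2.084e+21 · (2/8.59153e+11 − 1/4.74165e+11)) m/s ≈ 2.136e+04 m/s = 4.506 AU/year.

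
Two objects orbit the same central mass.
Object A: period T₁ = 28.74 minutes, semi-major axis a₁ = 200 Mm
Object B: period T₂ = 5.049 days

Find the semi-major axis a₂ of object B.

Convert to SI: T₁ = 28.74 minutes = 1724.4 s; a₁ = 200 Mm = 2e+08 m; T₂ = 5.049 days = 436234 s.
Kepler's third law: (T₁/T₂)² = (a₁/a₂)³ ⇒ a₂ = a₁ · (T₂/T₁)^(2/3).
T₂/T₁ = 436234 / 1724.4 = 252.977.
a₂ = 2e+08 · (252.977)^(2/3) m ≈ 8e+09 m = 8 Gm.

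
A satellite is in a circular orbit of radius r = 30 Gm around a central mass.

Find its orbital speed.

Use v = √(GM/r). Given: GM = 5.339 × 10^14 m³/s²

Convert to SI: r = 30 Gm = 3e+10 m.
For a circular orbit, gravity supplies the centripetal force, so v = √(GM / r).
v = √(5.339e+14 / 3e+10) m/s ≈ 133.4 m/s = 133.4 m/s.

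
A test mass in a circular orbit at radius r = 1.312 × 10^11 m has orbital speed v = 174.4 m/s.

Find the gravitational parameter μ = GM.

For a circular orbit v² = GM/r, so GM = v² · r.
GM = (174.4)² · 1.312e+11 m³/s² ≈ 3.99e+15 m³/s² = 3.99 × 10^15 m³/s².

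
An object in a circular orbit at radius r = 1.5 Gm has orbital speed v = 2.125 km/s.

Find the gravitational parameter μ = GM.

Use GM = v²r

Convert to SI: r = 1.5 Gm = 1.5e+09 m; v = 2.125 km/s = 2125 m/s.
For a circular orbit v² = GM/r, so GM = v² · r.
GM = (2125)² · 1.5e+09 m³/s² ≈ 6.773e+15 m³/s² = 6.773 × 10^15 m³/s².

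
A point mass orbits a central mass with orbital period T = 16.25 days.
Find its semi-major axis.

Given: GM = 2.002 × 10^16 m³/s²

Convert to SI: T = 16.25 days = 1.404e+06 s.
Invert Kepler's third law: a = (GM · T² / (4π²))^(1/3).
Substituting T = 1.404e+06 s and GM = 2.002e+16 m³/s²:
a = (2.002e+16 · (1.404e+06)² / (4π²))^(1/3) m
a ≈ 9.999e+08 m = 999.9 Mm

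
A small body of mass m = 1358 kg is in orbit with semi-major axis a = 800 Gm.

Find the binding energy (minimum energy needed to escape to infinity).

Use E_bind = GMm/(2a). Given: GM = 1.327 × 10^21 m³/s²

Convert to SI: a = 800 Gm = 8e+11 m.
Total orbital energy is E = −GMm/(2a); binding energy is E_bind = −E = GMm/(2a).
E_bind = 1.327e+21 · 1358 / (2 · 8e+11) J ≈ 1.126e+12 J = 1.126 TJ.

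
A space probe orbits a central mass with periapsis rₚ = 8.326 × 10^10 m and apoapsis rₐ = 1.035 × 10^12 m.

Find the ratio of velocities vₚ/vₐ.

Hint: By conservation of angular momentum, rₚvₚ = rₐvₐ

Conservation of angular momentum gives rₚvₚ = rₐvₐ, so vₚ/vₐ = rₐ/rₚ.
vₚ/vₐ = 1.035e+12 / 8.326e+10 ≈ 12.43.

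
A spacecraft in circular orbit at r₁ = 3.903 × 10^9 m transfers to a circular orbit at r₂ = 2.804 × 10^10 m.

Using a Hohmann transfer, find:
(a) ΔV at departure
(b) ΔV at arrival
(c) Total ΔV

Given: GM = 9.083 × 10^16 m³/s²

Transfer semi-major axis: a_t = (r₁ + r₂)/2 = (3.903e+09 + 2.804e+10)/2 = 1.59715e+10 m.
Circular speeds: v₁ = √(GM/r₁) = 4824.09 m/s, v₂ = √(GM/r₂) = 1799.81 m/s.
Transfer speeds (vis-viva v² = GM(2/r − 1/a_t)): v₁ᵗ = 6391.92 m/s, v₂ᵗ = 889.717 m/s.
(a) ΔV₁ = |v₁ᵗ − v₁| ≈ 1568 m/s = 1.568 km/s.
(b) ΔV₂ = |v₂ − v₂ᵗ| ≈ 910.1 m/s = 910.1 m/s.
(c) ΔV_total = ΔV₁ + ΔV₂ ≈ 2478 m/s = 2.478 km/s.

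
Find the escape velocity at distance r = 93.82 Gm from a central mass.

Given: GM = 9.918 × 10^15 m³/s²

Convert to SI: r = 93.82 Gm = 9.382e+10 m.
Escape velocity comes from setting total energy to zero: ½v² − GM/r = 0 ⇒ v_esc = √(2GM / r).
v_esc = √(2 · 9.918e+15 / 9.382e+10) m/s ≈ 459.8 m/s = 459.8 m/s.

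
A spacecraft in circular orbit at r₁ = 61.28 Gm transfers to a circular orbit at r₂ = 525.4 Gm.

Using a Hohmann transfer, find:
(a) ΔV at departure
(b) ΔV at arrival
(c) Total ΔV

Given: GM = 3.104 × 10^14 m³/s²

Convert to SI: r₁ = 61.28 Gm = 6.128e+10 m; r₂ = 525.4 Gm = 5.254e+11 m.
Transfer semi-major axis: a_t = (r₁ + r₂)/2 = (6.128e+10 + 5.254e+11)/2 = 2.9334e+11 m.
Circular speeds: v₁ = √(GM/r₁) = 71.1707 m/s, v₂ = √(GM/r₂) = 24.3061 m/s.
Transfer speeds (vis-viva v² = GM(2/r − 1/a_t)): v₁ᵗ = 95.2491 m/s, v₂ᵗ = 11.1094 m/s.
(a) ΔV₁ = |v₁ᵗ − v₁| ≈ 24.08 m/s = 24.08 m/s.
(b) ΔV₂ = |v₂ − v₂ᵗ| ≈ 13.2 m/s = 13.2 m/s.
(c) ΔV_total = ΔV₁ + ΔV₂ ≈ 37.28 m/s = 37.28 m/s.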